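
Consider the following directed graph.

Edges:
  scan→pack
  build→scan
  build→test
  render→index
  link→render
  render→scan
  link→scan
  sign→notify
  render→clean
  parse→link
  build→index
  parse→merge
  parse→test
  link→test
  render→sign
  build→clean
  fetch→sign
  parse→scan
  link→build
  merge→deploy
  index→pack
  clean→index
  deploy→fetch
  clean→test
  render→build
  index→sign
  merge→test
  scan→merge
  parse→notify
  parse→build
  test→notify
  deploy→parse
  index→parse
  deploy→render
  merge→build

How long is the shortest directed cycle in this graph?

3

For each vertex v, BFS finds the shortest path from v back to v.
The shortest such closed walk is deploy → parse → merge → deploy, length 3.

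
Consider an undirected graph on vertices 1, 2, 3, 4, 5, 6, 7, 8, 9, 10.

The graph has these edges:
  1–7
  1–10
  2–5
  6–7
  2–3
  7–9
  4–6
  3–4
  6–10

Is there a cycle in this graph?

DFS, tracking each vertex's parent; an edge to a visited non-parent vertex closes a cycle.
Start from 9:
visit 9 (parent –)
  visit 7 (parent 9)
    visit 6 (parent 7)
      visit 10 (parent 6)
        10–6: parent, skip
        visit 1 (parent 10)
          1–7: 7 visited and ≠ parent → cycle
Cycle: 7 – 6 – 10 – 1 – 7.

Yes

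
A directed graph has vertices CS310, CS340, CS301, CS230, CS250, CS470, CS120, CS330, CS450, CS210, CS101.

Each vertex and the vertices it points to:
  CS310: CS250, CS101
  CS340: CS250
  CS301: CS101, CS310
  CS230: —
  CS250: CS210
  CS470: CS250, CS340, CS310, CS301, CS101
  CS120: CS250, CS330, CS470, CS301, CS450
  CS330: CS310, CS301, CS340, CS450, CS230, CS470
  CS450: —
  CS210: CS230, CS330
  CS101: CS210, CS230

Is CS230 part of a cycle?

No

CS230 lies on a cycle iff there is a path from CS230 back to itself.
Exploring from CS230, it never reaches itself; equivalently, its strongly connected component is a singleton.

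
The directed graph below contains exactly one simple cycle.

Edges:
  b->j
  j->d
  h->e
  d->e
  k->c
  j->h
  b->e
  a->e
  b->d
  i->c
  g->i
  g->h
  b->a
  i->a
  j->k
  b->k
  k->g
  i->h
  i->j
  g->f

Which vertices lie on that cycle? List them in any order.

DFS with gray/black marking from j:
j gray
  k gray
    c gray
    c black
    g gray
      h gray
        e gray
        e black
      h black
      i gray
        a gray
          a→e: e black — skip
        a black
        i→j: j is gray → back edge
Back edge closes the cycle j → k → g → i → j; its vertices are {g, i, j, k}.

g, i, j, k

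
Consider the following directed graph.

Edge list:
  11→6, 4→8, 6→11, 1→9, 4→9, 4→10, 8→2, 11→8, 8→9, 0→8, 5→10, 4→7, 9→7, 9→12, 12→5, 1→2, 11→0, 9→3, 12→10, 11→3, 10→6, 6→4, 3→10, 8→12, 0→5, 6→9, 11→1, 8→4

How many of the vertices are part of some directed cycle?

11

A vertex is on a directed cycle iff it belongs to a strongly connected component of size ≥ 2 (or has a self-loop).
The vertices on cycles are {0, 1, 3, 4, 5, 6, 8, 9, 10, 11, 12} — 11 in total.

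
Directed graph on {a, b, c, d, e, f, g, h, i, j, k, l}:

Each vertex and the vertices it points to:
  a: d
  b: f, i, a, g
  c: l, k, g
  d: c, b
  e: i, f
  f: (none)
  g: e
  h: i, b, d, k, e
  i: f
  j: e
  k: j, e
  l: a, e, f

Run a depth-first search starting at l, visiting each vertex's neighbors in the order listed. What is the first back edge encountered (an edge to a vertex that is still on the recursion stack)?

DFS from l (visiting each vertex's neighbors in the order listed); mark gray on enter, black on exit:
l gray
  a gray
    d gray
      c gray
        c→l: l is gray → back edge
First back edge: c → l.

c->l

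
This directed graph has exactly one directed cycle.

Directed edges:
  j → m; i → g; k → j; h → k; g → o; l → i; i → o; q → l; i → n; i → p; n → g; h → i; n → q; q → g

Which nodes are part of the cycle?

DFS with gray/black marking from i:
i gray
  g gray
    o gray
    o black
  g black
  n gray
    n→g: g black — skip
    q gray
      q→g: g black — skip
      l gray
        l→i: i is gray → back edge
Back edge closes the cycle i → n → q → l → i; its vertices are {i, l, n, q}.

i, l, n, q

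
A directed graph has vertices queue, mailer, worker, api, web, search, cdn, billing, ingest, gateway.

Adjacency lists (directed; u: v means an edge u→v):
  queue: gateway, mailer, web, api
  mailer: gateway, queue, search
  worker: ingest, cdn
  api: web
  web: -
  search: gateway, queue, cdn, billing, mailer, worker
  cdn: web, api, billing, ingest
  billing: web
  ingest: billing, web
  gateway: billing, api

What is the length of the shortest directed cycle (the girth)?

2

For each vertex v, BFS finds the shortest path from v back to v.
The shortest such closed walk is search → mailer → search, length 2.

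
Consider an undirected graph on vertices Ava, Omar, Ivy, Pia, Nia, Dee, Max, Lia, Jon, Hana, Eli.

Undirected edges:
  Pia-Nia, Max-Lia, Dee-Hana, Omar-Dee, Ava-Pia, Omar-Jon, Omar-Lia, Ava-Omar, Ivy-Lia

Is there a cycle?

DFS, tracking each vertex's parent; an edge to a visited non-parent vertex closes a cycle.
Start from Max:
visit Max (parent –)
  visit Lia (parent Max)
    Lia–Max: parent, skip
    visit Omar (parent Lia)
      visit Dee (parent Omar)
        Dee–Omar: parent, skip
        visit Hana (parent Dee)
          Hana–Dee: parent, skip
      Omar–Lia: parent, skip
      visit Ava (parent Omar)
        visit Pia (parent Ava)
          visit Nia (parent Pia)
            Nia–Pia: parent, skip
          Pia–Ava: parent, skip
        Ava–Omar: parent, skip
      visit Jon (parent Omar)
        Jon–Omar: parent, skip
    visit Ivy (parent Lia)
      Ivy–Lia: parent, skip
visit Eli (parent –)
No non-parent visited neighbor found — the graph is a forest.

No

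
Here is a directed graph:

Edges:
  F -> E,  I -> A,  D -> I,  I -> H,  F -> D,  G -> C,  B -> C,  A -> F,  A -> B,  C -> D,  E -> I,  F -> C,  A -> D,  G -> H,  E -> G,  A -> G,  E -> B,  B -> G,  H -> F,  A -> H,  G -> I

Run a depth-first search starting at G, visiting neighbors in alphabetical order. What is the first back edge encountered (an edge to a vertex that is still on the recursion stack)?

DFS from G (visiting neighbors in alphabetical order); mark gray on enter, black on exit:
G gray
  C gray
    D gray
      I gray
        A gray
          B gray
            B→C: C is gray → back edge
First back edge: B → C.

B→C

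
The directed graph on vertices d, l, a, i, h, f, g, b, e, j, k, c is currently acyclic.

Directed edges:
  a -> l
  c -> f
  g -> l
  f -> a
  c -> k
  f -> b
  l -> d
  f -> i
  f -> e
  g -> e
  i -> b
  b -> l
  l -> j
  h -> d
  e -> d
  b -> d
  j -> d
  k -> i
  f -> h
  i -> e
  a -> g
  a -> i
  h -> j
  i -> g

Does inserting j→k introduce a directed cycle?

Adding j→k creates a cycle iff k can already reach j.
Path from k: k → i → g → l → j.
So k → … → j → k is a cycle.

Yes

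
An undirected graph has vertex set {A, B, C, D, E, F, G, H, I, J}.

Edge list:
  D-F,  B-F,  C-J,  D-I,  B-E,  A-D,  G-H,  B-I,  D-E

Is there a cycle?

Yes

DFS, tracking each vertex's parent; an edge to a visited non-parent vertex closes a cycle.
Start from I:
visit I (parent –)
  visit D (parent I)
    D–I: parent, skip
    visit A (parent D)
      A–D: parent, skip
    visit E (parent D)
      E–D: parent, skip
      visit B (parent E)
        B–E: parent, skip
        B–I: I visited and ≠ parent → cycle
Cycle: I – D – E – B – I.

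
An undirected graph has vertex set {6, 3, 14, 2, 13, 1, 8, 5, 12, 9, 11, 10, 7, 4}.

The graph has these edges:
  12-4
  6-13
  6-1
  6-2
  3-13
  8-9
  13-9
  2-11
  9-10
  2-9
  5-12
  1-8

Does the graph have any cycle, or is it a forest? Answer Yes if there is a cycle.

DFS, tracking each vertex's parent; an edge to a visited non-parent vertex closes a cycle.
Start from 10:
visit 10 (parent –)
  visit 9 (parent 10)
    visit 8 (parent 9)
      visit 1 (parent 8)
        visit 6 (parent 1)
          6–1: parent, skip
          visit 13 (parent 6)
            13–6: parent, skip
            visit 3 (parent 13)
              3–13: parent, skip
            13–9: 9 visited and ≠ parent → cycle
Cycle: 9 – 8 – 1 – 6 – 13 – 9.

Yes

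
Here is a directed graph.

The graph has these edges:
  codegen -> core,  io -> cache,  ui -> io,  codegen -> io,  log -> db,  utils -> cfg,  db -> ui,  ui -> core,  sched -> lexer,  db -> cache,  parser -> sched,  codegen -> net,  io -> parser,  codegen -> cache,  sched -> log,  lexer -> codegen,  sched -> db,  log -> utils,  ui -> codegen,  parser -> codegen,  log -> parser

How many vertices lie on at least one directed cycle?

A vertex is on a directed cycle iff it belongs to a strongly connected component of size ≥ 2 (or has a self-loop).
The vertices on cycles are {db, io, ui, log, lexer, sched, parser, codegen} — 8 in total.

8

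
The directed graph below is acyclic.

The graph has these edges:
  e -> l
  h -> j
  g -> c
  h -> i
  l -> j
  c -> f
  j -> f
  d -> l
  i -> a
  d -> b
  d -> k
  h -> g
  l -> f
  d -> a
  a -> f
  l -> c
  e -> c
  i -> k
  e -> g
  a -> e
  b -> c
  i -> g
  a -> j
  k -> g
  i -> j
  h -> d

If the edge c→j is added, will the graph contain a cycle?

No

Adding c→j creates a cycle iff j can already reach c.
Explore from j: no path reaches c. The graph stays acyclic.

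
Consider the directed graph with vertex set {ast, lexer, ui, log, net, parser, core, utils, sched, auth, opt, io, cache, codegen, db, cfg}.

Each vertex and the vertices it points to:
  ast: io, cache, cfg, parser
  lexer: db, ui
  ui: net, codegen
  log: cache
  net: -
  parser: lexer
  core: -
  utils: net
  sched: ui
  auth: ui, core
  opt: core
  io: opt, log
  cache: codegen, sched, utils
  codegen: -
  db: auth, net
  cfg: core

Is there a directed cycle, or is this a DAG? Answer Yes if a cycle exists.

No

DFS with white/gray/black marking, starting from cfg:
cfg gray
  core gray
  core black
cfg black
ast gray
  io gray
    opt gray
      opt→core: core black — skip
    opt black
    log gray
      cache gray
        codegen gray
        codegen black
        sched gray
          ui gray
            net gray
            net black
            ui→codegen: codegen black — skip
          ui black
        sched black
        utils gray
          utils→net: net black — skip
        utils black
      cache black
    log black
  io black
  ast→cache: cache black — skip
  ast→cfg: cfg black — skip
  parser gray
    lexer gray
      db gray
        auth gray
          auth→ui: ui black — skip
          auth→core: core black — skip
        auth black
        db→net: net black — skip
      db black
      lexer→ui: ui black — skip
    lexer black
  parser black
ast black
Every edge goes to a white or black vertex — no back edge, so the graph is acyclic.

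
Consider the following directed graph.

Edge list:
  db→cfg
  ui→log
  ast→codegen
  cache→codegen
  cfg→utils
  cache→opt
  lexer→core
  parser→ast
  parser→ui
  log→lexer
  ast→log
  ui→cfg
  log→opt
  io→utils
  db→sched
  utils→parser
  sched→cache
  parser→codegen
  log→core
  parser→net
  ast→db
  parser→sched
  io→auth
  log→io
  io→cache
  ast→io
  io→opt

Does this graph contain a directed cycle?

DFS with white/gray/black marking, starting from log:
log gray
  opt gray
  opt black
  lexer gray
    core gray
    core black
  lexer black
  io gray
    utils gray
      parser gray
        ast gray
          codegen gray
          codegen black
          ast→io: io is gray → back edge
Back edge found, so a cycle exists: io → utils → parser → ast → io.

Yes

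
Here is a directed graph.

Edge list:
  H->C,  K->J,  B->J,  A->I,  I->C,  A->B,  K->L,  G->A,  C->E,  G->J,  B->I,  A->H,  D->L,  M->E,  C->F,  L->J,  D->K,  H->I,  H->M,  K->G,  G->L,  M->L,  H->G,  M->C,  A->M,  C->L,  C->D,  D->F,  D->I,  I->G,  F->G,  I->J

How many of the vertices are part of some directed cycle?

A vertex is on a directed cycle iff it belongs to a strongly connected component of size ≥ 2 (or has a self-loop).
The vertices on cycles are {A, B, C, D, F, G, H, I, K, M} — 10 in total.

10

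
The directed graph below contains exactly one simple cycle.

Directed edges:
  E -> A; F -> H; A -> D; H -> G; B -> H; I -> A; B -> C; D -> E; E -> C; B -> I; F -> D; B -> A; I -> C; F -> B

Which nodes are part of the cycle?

DFS with gray/black marking from D:
D gray
  E gray
    C gray
    C black
    A gray
      A→D: D is gray → back edge
Back edge closes the cycle D → E → A → D; its vertices are {A, D, E}.

A, D, E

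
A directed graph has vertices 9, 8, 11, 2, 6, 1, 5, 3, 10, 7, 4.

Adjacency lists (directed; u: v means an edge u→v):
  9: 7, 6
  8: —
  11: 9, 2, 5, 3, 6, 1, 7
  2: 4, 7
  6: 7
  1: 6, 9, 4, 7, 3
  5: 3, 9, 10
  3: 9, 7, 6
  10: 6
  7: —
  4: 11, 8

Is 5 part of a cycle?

5 lies on a cycle iff there is a path from 5 back to itself.
Exploring from 5, it never reaches itself; equivalently, its strongly connected component is a singleton.

No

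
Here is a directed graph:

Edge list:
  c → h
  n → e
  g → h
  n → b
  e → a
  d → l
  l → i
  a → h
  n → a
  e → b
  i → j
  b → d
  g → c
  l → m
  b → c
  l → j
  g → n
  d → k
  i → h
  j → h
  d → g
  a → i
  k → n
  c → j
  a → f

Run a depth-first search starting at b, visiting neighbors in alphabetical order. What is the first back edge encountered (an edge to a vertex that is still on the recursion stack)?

n->b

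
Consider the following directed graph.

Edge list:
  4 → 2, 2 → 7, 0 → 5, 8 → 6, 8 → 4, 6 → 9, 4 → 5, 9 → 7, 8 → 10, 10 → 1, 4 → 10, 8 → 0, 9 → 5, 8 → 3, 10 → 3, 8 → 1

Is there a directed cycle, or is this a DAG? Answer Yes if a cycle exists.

DFS with white/gray/black marking, starting from 7:
7 gray
7 black
0 gray
  5 gray
  5 black
0 black
1 gray
1 black
2 gray
  2→7: 7 black — skip
2 black
3 gray
3 black
4 gray
  4→5: 5 black — skip
  10 gray
    10→1: 1 black — skip
    10→3: 3 black — skip
  10 black
  4→2: 2 black — skip
4 black
6 gray
  9 gray
    9→5: 5 black — skip
    9→7: 7 black — skip
  9 black
6 black
8 gray
  8→1: 1 black — skip
  8→4: 4 black — skip
  8→3: 3 black — skip
  8→6: 6 black — skip
  8→0: 0 black — skip
  8→10: 10 black — skip
8 black
Every edge goes to a white or black vertex — no back edge, so the graph is acyclic.

No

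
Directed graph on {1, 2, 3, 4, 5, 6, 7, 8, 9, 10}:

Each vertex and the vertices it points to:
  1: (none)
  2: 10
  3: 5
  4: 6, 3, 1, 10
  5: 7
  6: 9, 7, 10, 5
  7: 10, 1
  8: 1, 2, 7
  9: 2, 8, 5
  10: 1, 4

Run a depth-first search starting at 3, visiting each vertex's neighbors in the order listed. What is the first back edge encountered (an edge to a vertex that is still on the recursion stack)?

2->10

DFS from 3 (visiting each vertex's neighbors in the order listed); mark gray on enter, black on exit:
3 gray
  5 gray
    7 gray
      10 gray
        1 gray
        1 black
        4 gray
          6 gray
            9 gray
              2 gray
                2→10: 10 is gray → back edge
First back edge: 2 → 10.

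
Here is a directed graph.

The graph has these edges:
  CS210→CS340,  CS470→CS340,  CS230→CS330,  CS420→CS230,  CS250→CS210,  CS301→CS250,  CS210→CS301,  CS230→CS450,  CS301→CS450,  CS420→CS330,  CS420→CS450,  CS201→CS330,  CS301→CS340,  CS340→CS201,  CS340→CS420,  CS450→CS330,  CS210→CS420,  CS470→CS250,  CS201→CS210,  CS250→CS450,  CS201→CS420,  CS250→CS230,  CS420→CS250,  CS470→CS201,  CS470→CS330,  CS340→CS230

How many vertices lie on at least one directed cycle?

6

A vertex is on a directed cycle iff it belongs to a strongly connected component of size ≥ 2 (or has a self-loop).
The vertices on cycles are {CS201, CS210, CS250, CS301, CS340, CS420} — 6 in total.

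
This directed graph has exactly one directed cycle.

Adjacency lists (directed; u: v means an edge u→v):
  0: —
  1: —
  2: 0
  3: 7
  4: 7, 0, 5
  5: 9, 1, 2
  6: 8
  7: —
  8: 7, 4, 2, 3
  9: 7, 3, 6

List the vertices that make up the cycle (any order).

4, 5, 6, 8, 9

DFS with gray/black marking from 6:
6 gray
  8 gray
    7 gray
    7 black
    4 gray
      4→7: 7 black — skip
      0 gray
      0 black
      5 gray
        9 gray
          9→7: 7 black — skip
          3 gray
            3→7: 7 black — skip
          3 black
          9→6: 6 is gray → back edge
Back edge closes the cycle 6 → 8 → 4 → 5 → 9 → 6; its vertices are {4, 5, 6, 8, 9}.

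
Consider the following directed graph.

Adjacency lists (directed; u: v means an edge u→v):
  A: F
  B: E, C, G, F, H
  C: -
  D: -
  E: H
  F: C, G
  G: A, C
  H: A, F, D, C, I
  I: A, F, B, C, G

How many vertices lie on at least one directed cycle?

7

A vertex is on a directed cycle iff it belongs to a strongly connected component of size ≥ 2 (or has a self-loop).
The vertices on cycles are {A, B, E, F, G, H, I} — 7 in total.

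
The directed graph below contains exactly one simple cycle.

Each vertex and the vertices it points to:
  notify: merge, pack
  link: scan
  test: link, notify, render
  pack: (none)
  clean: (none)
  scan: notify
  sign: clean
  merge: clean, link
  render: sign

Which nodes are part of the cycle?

link, scan, merge, notify

DFS with gray/black marking from link:
link gray
  scan gray
    notify gray
      merge gray
        clean gray
        clean black
        merge→link: link is gray → back edge
Back edge closes the cycle link → scan → notify → merge → link; its vertices are {link, scan, merge, notify}.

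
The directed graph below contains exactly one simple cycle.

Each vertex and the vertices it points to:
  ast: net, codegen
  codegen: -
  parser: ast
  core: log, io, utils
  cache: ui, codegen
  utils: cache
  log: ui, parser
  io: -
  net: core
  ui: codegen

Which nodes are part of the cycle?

ast, log, net, core, parser

DFS with gray/black marking from core:
core gray
  log gray
    ui gray
      codegen gray
      codegen black
    ui black
    parser gray
      ast gray
        net gray
          net→core: core is gray → back edge
Back edge closes the cycle core → log → parser → ast → net → core; its vertices are {ast, log, net, core, parser}.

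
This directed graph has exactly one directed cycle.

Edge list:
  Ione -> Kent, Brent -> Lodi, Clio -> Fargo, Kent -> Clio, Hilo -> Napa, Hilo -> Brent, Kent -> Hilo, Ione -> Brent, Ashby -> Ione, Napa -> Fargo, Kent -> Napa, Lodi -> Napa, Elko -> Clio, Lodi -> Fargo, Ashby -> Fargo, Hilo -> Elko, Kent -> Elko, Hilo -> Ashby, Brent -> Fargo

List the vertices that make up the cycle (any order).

Hilo, Ione, Kent, Ashby

DFS with gray/black marking from Kent:
Kent gray
  Clio gray
    Fargo gray
    Fargo black
  Clio black
  Hilo gray
    Napa gray
      Napa→Fargo: Fargo black — skip
    Napa black
    Elko gray
      Elko→Clio: Clio black — skip
    Elko black
    Ashby gray
      Ashby→Fargo: Fargo black — skip
      Ione gray
        Ione→Kent: Kent is gray → back edge
Back edge closes the cycle Kent → Hilo → Ashby → Ione → Kent; its vertices are {Hilo, Ione, Kent, Ashby}.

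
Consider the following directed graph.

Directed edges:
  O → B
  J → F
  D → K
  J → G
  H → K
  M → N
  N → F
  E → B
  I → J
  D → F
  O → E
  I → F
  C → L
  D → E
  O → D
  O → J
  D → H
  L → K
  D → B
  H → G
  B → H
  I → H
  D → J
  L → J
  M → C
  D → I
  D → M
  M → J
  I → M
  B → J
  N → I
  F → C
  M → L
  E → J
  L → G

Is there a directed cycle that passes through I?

I is on a cycle iff I can reach itself via ≥1 edge.
I → M → N → I — yes.

Yes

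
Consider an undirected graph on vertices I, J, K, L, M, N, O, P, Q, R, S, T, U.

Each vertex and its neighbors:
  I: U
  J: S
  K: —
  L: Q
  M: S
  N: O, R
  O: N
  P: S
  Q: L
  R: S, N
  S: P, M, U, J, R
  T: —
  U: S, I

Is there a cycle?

No

DFS, tracking each vertex's parent; an edge to a visited non-parent vertex closes a cycle.
Start from P:
visit P (parent –)
  visit S (parent P)
    S–P: parent, skip
    visit M (parent S)
      M–S: parent, skip
    visit U (parent S)
      U–S: parent, skip
      visit I (parent U)
        I–U: parent, skip
    visit J (parent S)
      J–S: parent, skip
    visit R (parent S)
      R–S: parent, skip
      visit N (parent R)
        visit O (parent N)
          O–N: parent, skip
        N–R: parent, skip
visit K (parent –)
visit L (parent –)
  visit Q (parent L)
    Q–L: parent, skip
visit T (parent –)
No non-parent visited neighbor found — the graph is a forest.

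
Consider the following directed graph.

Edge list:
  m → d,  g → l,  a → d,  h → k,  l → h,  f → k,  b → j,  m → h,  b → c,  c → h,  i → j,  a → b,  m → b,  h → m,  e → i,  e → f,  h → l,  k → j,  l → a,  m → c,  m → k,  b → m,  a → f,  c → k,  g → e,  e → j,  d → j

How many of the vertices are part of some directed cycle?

A vertex is on a directed cycle iff it belongs to a strongly connected component of size ≥ 2 (or has a self-loop).
The vertices on cycles are {a, b, c, h, l, m} — 6 in total.

6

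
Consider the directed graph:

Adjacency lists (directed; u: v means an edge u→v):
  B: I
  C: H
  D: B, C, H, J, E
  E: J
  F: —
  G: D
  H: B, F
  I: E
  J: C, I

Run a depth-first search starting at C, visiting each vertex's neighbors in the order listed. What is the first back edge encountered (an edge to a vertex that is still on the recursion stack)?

J->C

DFS from C (visiting each vertex's neighbors in the order listed); mark gray on enter, black on exit:
C gray
  H gray
    B gray
      I gray
        E gray
          J gray
            J→C: C is gray → back edge
First back edge: J → C.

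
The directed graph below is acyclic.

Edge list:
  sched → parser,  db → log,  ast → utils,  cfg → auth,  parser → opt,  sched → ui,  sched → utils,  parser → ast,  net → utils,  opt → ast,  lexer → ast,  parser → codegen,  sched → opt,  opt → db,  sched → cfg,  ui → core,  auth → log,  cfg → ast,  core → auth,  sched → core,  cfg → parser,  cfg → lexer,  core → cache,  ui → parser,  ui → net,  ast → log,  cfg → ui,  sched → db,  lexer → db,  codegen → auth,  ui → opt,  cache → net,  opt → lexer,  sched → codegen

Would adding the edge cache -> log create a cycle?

No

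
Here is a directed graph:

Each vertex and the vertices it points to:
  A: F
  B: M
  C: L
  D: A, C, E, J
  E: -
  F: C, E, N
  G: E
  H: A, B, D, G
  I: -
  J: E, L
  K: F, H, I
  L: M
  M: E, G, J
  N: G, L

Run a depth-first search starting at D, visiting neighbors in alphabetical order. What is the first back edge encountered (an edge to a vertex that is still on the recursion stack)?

J->L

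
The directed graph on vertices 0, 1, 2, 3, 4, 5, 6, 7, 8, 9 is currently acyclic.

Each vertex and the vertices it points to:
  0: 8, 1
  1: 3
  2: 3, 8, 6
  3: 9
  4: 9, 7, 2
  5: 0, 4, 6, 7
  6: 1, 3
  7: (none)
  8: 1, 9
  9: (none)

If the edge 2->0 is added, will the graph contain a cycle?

No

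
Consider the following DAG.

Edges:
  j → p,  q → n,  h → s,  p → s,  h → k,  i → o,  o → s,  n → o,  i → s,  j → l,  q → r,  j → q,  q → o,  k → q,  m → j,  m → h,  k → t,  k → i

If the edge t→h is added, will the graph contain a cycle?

Adding t→h creates a cycle iff h can already reach t.
Path from h: h → k → t.
So h → … → t → h is a cycle.

Yes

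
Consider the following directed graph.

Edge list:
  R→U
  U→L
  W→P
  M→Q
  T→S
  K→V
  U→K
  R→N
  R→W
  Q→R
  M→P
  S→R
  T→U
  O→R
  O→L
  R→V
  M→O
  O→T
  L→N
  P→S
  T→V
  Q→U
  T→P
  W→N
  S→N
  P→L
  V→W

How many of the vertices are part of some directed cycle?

7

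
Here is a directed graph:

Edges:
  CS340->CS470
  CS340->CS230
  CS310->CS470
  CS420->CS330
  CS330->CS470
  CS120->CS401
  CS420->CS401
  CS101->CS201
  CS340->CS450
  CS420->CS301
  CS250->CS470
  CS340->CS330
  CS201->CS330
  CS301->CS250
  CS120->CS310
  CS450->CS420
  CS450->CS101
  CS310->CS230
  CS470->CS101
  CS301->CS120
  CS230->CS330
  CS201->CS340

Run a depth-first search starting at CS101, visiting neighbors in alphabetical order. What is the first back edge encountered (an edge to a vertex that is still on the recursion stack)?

CS470->CS101

DFS from CS101 (visiting neighbors in alphabetical order); mark gray on enter, black on exit:
CS101 gray
  CS201 gray
    CS330 gray
      CS470 gray
        CS470→CS101: CS101 is gray → back edge
First back edge: CS470 → CS101.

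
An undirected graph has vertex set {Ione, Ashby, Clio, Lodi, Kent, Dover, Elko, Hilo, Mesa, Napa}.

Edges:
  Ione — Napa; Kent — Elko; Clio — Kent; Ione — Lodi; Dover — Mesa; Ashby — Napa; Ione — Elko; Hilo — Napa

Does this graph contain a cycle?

No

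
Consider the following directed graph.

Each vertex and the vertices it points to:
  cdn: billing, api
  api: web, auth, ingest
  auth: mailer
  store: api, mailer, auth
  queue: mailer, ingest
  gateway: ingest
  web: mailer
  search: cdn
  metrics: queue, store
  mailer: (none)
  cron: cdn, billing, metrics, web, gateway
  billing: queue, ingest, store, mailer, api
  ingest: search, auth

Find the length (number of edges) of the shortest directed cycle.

4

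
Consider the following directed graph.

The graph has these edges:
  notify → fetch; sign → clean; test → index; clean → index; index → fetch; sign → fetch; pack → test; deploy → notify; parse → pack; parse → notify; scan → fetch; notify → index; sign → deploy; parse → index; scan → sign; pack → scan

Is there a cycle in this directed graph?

DFS with white/gray/black marking, starting from parse:
parse gray
  index gray
    fetch gray
    fetch black
  index black
  notify gray
    notify→fetch: fetch black — skip
    notify→index: index black — skip
  notify black
  pack gray
    test gray
      test→index: index black — skip
    test black
    scan gray
      scan→fetch: fetch black — skip
      sign gray
        clean gray
          clean→index: index black — skip
        clean black
        sign→fetch: fetch black — skip
        deploy gray
          deploy→notify: notify black — skip
        deploy black
      sign black
    scan black
  pack black
parse black
Every edge goes to a white or black vertex — no back edge, so the graph is acyclic.

No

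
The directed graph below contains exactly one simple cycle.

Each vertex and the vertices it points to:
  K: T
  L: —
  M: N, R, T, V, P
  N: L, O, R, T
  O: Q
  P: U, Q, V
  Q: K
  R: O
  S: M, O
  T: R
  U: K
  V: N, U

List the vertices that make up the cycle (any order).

DFS with gray/black marking from T:
T gray
  R gray
    O gray
      Q gray
        K gray
          K→T: T is gray → back edge
Back edge closes the cycle T → R → O → Q → K → T; its vertices are {K, O, Q, R, T}.

K, O, Q, R, T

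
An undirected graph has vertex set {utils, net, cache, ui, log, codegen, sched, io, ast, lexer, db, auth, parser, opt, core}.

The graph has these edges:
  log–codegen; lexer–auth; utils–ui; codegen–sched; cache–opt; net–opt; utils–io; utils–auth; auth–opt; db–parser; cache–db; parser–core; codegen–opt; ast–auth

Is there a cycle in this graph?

No

DFS, tracking each vertex's parent; an edge to a visited non-parent vertex closes a cycle.
Start from auth:
visit auth (parent –)
  visit lexer (parent auth)
    lexer–auth: parent, skip
  visit utils (parent auth)
    visit io (parent utils)
      io–utils: parent, skip
    visit ui (parent utils)
      ui–utils: parent, skip
    utils–auth: parent, skip
  visit ast (parent auth)
    ast–auth: parent, skip
  visit opt (parent auth)
    visit net (parent opt)
      net–opt: parent, skip
    visit cache (parent opt)
      visit db (parent cache)
        db–cache: parent, skip
        visit parser (parent db)
          parser–db: parent, skip
          visit core (parent parser)
            core–parser: parent, skip
      cache–opt: parent, skip
    visit codegen (parent opt)
      visit log (parent codegen)
        log–codegen: parent, skip
      visit sched (parent codegen)
        sched–codegen: parent, skip
      codegen–opt: parent, skip
    opt–auth: parent, skip
No non-parent visited neighbor found — the graph is a forest.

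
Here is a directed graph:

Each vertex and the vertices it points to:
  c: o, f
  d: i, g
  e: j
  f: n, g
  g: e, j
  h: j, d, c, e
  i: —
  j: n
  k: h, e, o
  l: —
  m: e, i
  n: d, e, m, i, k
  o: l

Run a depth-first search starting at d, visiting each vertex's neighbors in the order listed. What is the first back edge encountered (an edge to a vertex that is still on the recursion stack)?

n→d

DFS from d (visiting each vertex's neighbors in the order listed); mark gray on enter, black on exit:
d gray
  i gray
  i black
  g gray
    e gray
      j gray
        n gray
          n→d: d is gray → back edge
First back edge: n → d.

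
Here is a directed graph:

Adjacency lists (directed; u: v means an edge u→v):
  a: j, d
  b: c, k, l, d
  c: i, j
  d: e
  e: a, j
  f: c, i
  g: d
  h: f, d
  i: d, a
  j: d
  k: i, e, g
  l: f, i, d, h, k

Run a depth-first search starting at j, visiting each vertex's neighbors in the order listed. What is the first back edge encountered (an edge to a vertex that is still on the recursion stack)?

a->j

DFS from j (visiting each vertex's neighbors in the order listed); mark gray on enter, black on exit:
j gray
  d gray
    e gray
      a gray
        a→j: j is gray → back edge
First back edge: a → j.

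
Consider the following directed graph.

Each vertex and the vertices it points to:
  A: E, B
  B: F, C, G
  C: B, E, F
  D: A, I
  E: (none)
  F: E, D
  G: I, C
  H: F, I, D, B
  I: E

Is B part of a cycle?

Yes

B is on a cycle iff B can reach itself via ≥1 edge.
B → C → B — yes.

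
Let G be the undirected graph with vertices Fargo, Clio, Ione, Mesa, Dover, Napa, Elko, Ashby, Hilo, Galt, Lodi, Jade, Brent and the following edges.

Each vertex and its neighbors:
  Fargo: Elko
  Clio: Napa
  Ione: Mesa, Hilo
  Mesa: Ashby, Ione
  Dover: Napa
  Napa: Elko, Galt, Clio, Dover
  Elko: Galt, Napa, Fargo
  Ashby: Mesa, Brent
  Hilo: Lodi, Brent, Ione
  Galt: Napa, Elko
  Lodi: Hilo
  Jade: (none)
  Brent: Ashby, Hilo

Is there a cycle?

DFS, tracking each vertex's parent; an edge to a visited non-parent vertex closes a cycle.
Start from Dover:
visit Dover (parent –)
  visit Napa (parent Dover)
    visit Elko (parent Napa)
      visit Galt (parent Elko)
        Galt–Napa: Napa visited and ≠ parent → cycle
Cycle: Napa – Elko – Galt – Napa.

Yes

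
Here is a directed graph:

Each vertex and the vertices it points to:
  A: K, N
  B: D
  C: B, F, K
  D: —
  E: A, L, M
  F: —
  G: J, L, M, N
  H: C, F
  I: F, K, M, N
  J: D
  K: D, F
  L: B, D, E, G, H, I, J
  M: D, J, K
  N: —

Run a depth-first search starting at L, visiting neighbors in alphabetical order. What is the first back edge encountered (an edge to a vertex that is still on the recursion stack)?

E->L

DFS from L (visiting neighbors in alphabetical order); mark gray on enter, black on exit:
L gray
  B gray
    D gray
    D black
  B black
  L→D: D black — skip
  E gray
    A gray
      K gray
        K→D: D black — skip
        F gray
        F black
      K black
      N gray
      N black
    A black
    E→L: L is gray → back edge
First back edge: E → L.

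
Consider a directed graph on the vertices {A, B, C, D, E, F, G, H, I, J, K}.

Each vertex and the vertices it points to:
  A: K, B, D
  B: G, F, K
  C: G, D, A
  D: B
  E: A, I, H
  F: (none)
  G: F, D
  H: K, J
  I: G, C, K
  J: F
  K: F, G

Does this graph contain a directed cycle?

Yes

DFS with white/gray/black marking, starting from A:
A gray
  K gray
    F gray
    F black
    G gray
      G→F: F black — skip
      D gray
        B gray
          B→G: G is gray → back edge
Back edge found, so a cycle exists: G → D → B → G.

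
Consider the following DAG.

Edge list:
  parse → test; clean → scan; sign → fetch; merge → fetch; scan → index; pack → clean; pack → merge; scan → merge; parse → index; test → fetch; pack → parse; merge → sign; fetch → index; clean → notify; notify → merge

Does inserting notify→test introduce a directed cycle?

No

Adding notify→test creates a cycle iff test can already reach notify.
Explore from test: no path reaches notify. The graph stays acyclic.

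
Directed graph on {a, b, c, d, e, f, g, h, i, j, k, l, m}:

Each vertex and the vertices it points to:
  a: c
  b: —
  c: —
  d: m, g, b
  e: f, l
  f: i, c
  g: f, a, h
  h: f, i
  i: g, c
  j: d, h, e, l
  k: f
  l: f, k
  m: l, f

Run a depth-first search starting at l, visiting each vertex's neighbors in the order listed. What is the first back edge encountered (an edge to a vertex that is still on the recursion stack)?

DFS from l (visiting each vertex's neighbors in the order listed); mark gray on enter, black on exit:
l gray
  f gray
    i gray
      g gray
        g→f: f is gray → back edge
First back edge: g → f.

g→f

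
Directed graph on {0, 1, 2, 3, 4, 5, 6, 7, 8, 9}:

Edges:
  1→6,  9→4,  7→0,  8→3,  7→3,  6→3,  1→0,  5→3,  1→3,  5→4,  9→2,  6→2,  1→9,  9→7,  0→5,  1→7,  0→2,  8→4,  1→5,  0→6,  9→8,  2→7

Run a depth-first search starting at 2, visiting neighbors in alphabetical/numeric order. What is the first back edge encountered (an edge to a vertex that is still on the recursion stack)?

0->2

DFS from 2 (visiting neighbors in alphabetical/numeric order); mark gray on enter, black on exit:
2 gray
  7 gray
    0 gray
      0→2: 2 is gray → back edge
First back edge: 0 → 2.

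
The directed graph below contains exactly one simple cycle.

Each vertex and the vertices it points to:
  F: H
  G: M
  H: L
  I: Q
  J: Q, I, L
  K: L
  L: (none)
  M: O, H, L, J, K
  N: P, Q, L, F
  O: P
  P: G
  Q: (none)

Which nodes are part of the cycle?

G, M, O, P

DFS with gray/black marking from P:
P gray
  G gray
    M gray
      O gray
        O→P: P is gray → back edge
Back edge closes the cycle P → G → M → O → P; its vertices are {G, M, O, P}.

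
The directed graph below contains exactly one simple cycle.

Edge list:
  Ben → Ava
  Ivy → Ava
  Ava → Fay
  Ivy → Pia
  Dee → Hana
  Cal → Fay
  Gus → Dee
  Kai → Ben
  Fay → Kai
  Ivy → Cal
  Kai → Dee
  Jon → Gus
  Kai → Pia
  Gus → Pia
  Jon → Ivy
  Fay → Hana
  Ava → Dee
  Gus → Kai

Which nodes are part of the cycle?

DFS with gray/black marking from Kai:
Kai gray
  Dee gray
    Hana gray
    Hana black
  Dee black
  Pia gray
  Pia black
  Ben gray
    Ava gray
      Ava→Dee: Dee black — skip
      Fay gray
        Fay→Hana: Hana black — skip
        Fay→Kai: Kai is gray → back edge
Back edge closes the cycle Kai → Ben → Ava → Fay → Kai; its vertices are {Ava, Ben, Fay, Kai}.

Ava, Ben, Fay, Kai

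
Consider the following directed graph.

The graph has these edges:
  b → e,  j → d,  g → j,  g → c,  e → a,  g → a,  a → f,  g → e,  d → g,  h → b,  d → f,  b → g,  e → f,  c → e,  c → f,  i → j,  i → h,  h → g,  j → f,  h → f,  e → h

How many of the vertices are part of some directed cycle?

7

A vertex is on a directed cycle iff it belongs to a strongly connected component of size ≥ 2 (or has a self-loop).
The vertices on cycles are {b, c, d, e, g, h, j} — 7 in total.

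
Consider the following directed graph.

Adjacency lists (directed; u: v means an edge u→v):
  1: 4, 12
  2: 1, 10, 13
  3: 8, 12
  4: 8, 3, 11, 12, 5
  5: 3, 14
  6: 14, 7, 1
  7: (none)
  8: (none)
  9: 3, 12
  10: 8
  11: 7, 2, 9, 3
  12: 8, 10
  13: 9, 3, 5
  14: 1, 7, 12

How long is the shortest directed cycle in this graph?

For each vertex v, BFS finds the shortest path from v back to v.
The shortest such closed walk is 1 → 4 → 5 → 14 → 1, length 4.

4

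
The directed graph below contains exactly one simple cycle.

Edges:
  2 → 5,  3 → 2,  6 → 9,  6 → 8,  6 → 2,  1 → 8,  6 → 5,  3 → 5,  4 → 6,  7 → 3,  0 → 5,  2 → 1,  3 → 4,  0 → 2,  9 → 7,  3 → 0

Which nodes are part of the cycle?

DFS with gray/black marking from 3:
3 gray
  2 gray
    1 gray
      8 gray
      8 black
    1 black
    5 gray
    5 black
  2 black
  0 gray
    0→5: 5 black — skip
    0→2: 2 black — skip
  0 black
  3→5: 5 black — skip
  4 gray
    6 gray
      6→5: 5 black — skip
      9 gray
        7 gray
          7→3: 3 is gray → back edge
Back edge closes the cycle 3 → 4 → 6 → 9 → 7 → 3; its vertices are {3, 4, 6, 7, 9}.

3, 4, 6, 7, 9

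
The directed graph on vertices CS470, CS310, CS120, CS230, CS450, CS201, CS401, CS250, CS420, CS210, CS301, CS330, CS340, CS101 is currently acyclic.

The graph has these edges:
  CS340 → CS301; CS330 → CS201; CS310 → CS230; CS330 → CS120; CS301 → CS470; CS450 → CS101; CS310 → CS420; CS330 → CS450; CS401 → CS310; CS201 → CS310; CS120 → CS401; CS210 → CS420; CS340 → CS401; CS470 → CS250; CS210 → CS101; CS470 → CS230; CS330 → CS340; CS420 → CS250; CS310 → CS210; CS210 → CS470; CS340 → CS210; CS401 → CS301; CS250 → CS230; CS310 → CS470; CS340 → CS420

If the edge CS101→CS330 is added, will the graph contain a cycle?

Adding CS101→CS330 creates a cycle iff CS330 can already reach CS101.
Path from CS330: CS330 → CS450 → CS101.
So CS330 → … → CS101 → CS330 is a cycle.

Yes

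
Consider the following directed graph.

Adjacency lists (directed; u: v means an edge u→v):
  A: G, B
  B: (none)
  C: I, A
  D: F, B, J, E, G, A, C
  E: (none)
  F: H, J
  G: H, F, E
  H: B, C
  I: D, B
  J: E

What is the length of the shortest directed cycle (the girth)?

For each vertex v, BFS finds the shortest path from v back to v.
The shortest such closed walk is C → I → D → C, length 3.

3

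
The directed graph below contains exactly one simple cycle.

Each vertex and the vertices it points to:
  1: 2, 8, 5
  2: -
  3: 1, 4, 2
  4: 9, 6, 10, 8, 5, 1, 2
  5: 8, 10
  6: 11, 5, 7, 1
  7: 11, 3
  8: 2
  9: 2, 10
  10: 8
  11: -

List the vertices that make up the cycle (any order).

DFS with gray/black marking from 6:
6 gray
  11 gray
  11 black
  5 gray
    8 gray
      2 gray
      2 black
    8 black
    10 gray
      10→8: 8 black — skip
    10 black
  5 black
  7 gray
    7→11: 11 black — skip
    3 gray
      1 gray
        1→2: 2 black — skip
        1→8: 8 black — skip
        1→5: 5 black — skip
      1 black
      4 gray
        9 gray
          9→2: 2 black — skip
          9→10: 10 black — skip
        9 black
        4→6: 6 is gray → back edge
Back edge closes the cycle 6 → 7 → 3 → 4 → 6; its vertices are {3, 4, 6, 7}.

3, 4, 6, 7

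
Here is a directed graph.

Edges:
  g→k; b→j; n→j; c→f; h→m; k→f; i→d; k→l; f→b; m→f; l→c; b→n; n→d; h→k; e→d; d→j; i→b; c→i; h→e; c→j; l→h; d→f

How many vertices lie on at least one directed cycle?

7

A vertex is on a directed cycle iff it belongs to a strongly connected component of size ≥ 2 (or has a self-loop).
The vertices on cycles are {b, d, f, h, k, l, n} — 7 in total.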